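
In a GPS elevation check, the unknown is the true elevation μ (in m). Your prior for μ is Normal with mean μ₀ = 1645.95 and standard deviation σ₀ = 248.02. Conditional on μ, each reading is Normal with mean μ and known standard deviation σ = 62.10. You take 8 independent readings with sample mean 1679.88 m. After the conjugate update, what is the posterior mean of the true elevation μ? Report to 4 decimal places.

For Normal data with known variance σ², a Normal(μ₀, σ₀²) prior on μ is conjugate. Posterior precision = 1/σ₀² + n/σ²; posterior mean is the precision-weighted average of μ₀ and x̄.
n·x̄ = 8·1679.88 = 13439.04.
σ₀² = 248.02² = 61513.9204, σ² = 62.10² = 3856.41; σ² + n·σ₀² = 3856.41 + 8·61513.9204 = 495967.7732.
Posterior mean = (μ₀/σ₀² + n·x̄/σ²)/(1/σ₀² + n/σ²) = (σ²·μ₀ + σ₀²·n·x̄)/(σ² + n·σ₀²) = (3856.41·1645.95 + 61513.9204·13439.04)/495967.7732 = 833035494.851916/495967.7732 = 1679.6162.

1679.6162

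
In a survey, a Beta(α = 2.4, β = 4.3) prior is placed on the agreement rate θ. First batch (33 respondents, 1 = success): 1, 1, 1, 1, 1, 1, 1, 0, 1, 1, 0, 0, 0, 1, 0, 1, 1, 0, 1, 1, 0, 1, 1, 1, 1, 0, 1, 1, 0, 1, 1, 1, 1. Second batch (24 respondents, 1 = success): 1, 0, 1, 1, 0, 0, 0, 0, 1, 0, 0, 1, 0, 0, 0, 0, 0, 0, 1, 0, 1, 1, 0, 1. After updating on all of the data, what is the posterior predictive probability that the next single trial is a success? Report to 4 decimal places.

0.5557

The Beta prior is conjugate to a Binomial/Bernoulli likelihood; the update adds successes to α and failures to β.
After batch 1: Beta(2.4+24, 4.3+9) = Beta(26.4, 13.3).
After batch 2: Beta(26.4+9, 13.3+15) = Beta(35.4, 28.3).
For a single future Bernoulli trial, P(success | data) = α/(α+β) = 0.5557.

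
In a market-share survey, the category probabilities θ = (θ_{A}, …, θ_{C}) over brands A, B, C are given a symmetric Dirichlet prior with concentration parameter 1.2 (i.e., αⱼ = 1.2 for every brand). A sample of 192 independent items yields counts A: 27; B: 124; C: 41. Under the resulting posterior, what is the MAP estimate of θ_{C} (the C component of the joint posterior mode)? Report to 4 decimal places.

The Dirichlet prior is conjugate to the Multinomial likelihood: each posterior αⱼ = prior αⱼ + observed count nⱼ.
Posterior concentration: (28.2, 125.2, 42.2), total = 195.6.
Joint mode component: (α_{C}−1)/(Σα−K) = 41.2/192.6 = 0.2139.

0.2139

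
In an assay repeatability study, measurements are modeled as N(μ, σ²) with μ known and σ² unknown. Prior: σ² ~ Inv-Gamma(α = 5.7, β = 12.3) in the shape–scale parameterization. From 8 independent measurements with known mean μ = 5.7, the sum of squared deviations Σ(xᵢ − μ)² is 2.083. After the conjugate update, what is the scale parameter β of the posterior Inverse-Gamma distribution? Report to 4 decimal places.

13.3415

With known mean μ and an Inverse-Gamma(α, β) prior on σ², the Normal likelihood is conjugate: posterior is Inv-Gamma(α + n/2, β + Σ(xᵢ−μ)²/2).
Posterior: Inv-Gamma(5.7 + 8/2, 12.3 + 2.083/2) = Inv-Gamma(9.70, 13.3415).
Posterior β = 13.3415.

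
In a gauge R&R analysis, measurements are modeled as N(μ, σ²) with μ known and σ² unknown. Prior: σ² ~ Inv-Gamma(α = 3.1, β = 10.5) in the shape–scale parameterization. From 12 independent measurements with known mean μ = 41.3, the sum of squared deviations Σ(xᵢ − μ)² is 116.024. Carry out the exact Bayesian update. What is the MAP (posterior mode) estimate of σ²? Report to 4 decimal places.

6.7834

With known mean μ and an Inverse-Gamma(α, β) prior on σ², the Normal likelihood is conjugate: posterior is Inv-Gamma(α + n/2, β + Σ(xᵢ−μ)²/2).
Posterior: Inv-Gamma(3.1 + 12/2, 10.5 + 116.024/2) = Inv-Gamma(9.10, 68.5120).
Mode = β/(α+1) = 68.5120/10.10 = 6.7834.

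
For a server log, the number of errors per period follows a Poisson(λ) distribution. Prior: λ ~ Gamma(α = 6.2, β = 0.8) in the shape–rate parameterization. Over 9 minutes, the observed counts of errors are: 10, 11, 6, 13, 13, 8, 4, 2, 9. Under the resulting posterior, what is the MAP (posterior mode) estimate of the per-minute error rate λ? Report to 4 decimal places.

8.2857

With a Gamma(shape α, rate β) prior, the Poisson likelihood is conjugate: the posterior is Gamma(α + ΣXᵢ, β + n).
Sum of counts S = 76 over n = 9 minutes.
Posterior: Gamma(α+S, β+n) = Gamma(6.2+76, 0.8+9) = Gamma(82.2, 9.8).
Mode of Gamma(α,β) for α≥1 is (α−1)/β = 81.2/9.8 = 8.2857.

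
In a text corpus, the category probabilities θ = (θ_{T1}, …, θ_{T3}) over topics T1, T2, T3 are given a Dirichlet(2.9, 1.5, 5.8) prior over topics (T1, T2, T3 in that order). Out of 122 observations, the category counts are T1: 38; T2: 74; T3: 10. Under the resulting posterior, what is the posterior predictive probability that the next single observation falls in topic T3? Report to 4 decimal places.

The Dirichlet prior is conjugate to the Multinomial likelihood: each posterior αⱼ = prior αⱼ + observed count nⱼ.
Posterior concentration: (40.9, 75.5, 15.8), total = 132.2.
P(next = T3 | data) = α_{T3}/Σα = 0.1195.

0.1195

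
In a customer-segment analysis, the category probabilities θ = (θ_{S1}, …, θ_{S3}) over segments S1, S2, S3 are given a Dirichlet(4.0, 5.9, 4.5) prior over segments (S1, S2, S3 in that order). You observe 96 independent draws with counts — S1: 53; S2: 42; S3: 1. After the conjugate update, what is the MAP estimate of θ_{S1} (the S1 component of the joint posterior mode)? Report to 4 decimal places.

The Dirichlet prior is conjugate to the Multinomial likelihood: each posterior αⱼ = prior αⱼ + observed count nⱼ.
Posterior concentration: (57.0, 47.9, 5.5), total = 110.4.
Joint mode component: (α_{S1}−1)/(Σα−K) = 56.0/107.4 = 0.5214.

0.5214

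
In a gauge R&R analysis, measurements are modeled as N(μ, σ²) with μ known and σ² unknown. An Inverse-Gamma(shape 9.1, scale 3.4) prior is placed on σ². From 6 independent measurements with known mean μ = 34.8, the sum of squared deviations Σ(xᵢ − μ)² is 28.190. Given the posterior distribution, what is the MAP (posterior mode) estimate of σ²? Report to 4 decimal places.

With known mean μ and an Inverse-Gamma(α, β) prior on σ², the Normal likelihood is conjugate: posterior is Inv-Gamma(α + n/2, β + Σ(xᵢ−μ)²/2).
Posterior: Inv-Gamma(9.1 + 6/2, 3.4 + 28.190/2) = Inv-Gamma(12.10, 17.4950).
Mode = β/(α+1) = 17.4950/13.10 = 1.3355.

1.3355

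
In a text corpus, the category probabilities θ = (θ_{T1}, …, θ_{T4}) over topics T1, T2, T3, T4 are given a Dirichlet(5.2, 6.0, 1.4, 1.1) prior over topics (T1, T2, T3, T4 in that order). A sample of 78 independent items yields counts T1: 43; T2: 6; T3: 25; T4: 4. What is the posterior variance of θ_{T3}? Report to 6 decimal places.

0.002212

The Dirichlet prior is conjugate to the Multinomial likelihood: each posterior αⱼ = prior αⱼ + observed count nⱼ.
Posterior concentration: (48.2, 12.0, 26.4, 5.1), total = 91.7.
Var[θ_j] = α_j(Σα−α_j)/((Σα)²(Σα+1)) = 26.4·65.3/(91.7²·92.7) = 0.002212.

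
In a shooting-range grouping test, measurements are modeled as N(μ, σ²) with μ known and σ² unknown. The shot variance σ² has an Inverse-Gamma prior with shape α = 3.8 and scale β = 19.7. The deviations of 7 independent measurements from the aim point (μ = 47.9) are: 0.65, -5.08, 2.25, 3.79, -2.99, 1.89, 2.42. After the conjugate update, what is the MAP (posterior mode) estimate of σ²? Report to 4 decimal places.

With known mean μ and an Inverse-Gamma(α, β) prior on σ², the Normal likelihood is conjugate: posterior is Inv-Gamma(α + n/2, β + Σ(xᵢ−μ)²/2).
Σ(xᵢ−μ)² = (0.65)² + (-5.08)² + (2.25)² + (3.79)² + (-2.99)² + (1.89)² + (2.42)² = 64.0241.
Posterior: Inv-Gamma(3.8 + 7/2, 19.7 + 64.0241/2) = Inv-Gamma(7.30, 51.71205).
Mode = β/(α+1) = 51.71205/8.30 = 6.2304.

6.2304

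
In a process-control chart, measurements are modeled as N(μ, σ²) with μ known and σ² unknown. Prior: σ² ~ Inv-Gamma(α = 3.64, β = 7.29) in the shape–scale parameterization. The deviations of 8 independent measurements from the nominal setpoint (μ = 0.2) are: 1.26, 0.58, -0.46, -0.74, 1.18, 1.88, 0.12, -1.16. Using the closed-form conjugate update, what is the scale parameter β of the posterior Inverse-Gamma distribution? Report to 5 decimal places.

With known mean μ and an Inverse-Gamma(α, β) prior on σ², the Normal likelihood is conjugate: posterior is Inv-Gamma(α + n/2, β + Σ(xᵢ−μ)²/2).
Σ(xᵢ−μ)² = (1.26)² + (0.58)² + (-0.46)² + (-0.74)² + (1.18)² + (1.88)² + (0.12)² + (-1.16)² = 8.9700.
Posterior: Inv-Gamma(3.64 + 8/2, 7.29 + 8.9700/2) = Inv-Gamma(7.64, 11.77500).
Posterior β = 11.77500.

11.77500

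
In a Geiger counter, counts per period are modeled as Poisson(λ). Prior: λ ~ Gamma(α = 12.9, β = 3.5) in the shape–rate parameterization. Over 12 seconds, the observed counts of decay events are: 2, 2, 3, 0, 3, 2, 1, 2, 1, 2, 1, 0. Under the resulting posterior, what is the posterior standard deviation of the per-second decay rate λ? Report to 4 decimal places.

With a Gamma(shape α, rate β) prior, the Poisson likelihood is conjugate: the posterior is Gamma(α + ΣXᵢ, β + n).
Sum of counts S = 19 over n = 12 seconds.
Posterior: Gamma(α+S, β+n) = Gamma(12.9+19, 3.5+12) = Gamma(31.9, 15.5).
SD = √α/β = √31.9/15.5 = 0.3644.

0.3644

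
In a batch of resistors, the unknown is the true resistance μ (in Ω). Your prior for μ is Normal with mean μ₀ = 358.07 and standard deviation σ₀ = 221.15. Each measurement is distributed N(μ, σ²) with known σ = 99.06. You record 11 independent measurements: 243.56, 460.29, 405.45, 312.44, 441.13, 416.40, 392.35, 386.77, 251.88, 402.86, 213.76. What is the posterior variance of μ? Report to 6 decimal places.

For Normal data with known variance σ², a Normal(μ₀, σ₀²) prior on μ is conjugate. Posterior precision = 1/σ₀² + n/σ²; posterior mean is the precision-weighted average of μ₀ and x̄.
σ₀² = 221.15² = 48907.3225, σ² = 99.06² = 9812.8836; σ² + n·σ₀² = 9812.8836 + 11·48907.3225 = 547793.4311.
Posterior precision = 1/σ₀² + n/σ² = 1/48907.3225 + 11/9812.8836 = (σ² + n·σ₀²)/(σ₀²σ²) = 547793.4311/(48907.3225·9812.8836); posterior variance σₙ² = σ₀²σ²/(σ² + n·σ₀²) = 48907.3225·9812.8836/547793.4311 = 876.100069.

876.100069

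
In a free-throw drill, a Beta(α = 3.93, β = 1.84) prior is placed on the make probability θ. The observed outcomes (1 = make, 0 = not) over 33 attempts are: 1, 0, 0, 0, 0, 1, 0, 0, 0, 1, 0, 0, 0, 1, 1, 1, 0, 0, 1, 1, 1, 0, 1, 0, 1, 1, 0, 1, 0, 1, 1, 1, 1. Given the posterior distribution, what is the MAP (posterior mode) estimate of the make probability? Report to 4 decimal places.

The Beta prior is conjugate to a Binomial/Bernoulli likelihood; the update adds successes to α and failures to β.
Posterior: Beta(α+k, β+n−k) = Beta(3.93+17, 1.84+16) = Beta(20.93, 17.84).
Mode of Beta(a,b) for a,b>1 is (a−1)/(a+b−2) = 19.93/36.77 = 0.5420.

0.5420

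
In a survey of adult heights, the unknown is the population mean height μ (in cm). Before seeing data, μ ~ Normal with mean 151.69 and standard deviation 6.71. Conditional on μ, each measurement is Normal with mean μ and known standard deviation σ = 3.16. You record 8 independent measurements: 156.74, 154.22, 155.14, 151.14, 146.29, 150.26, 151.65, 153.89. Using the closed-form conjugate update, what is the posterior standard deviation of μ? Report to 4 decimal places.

1.1021

For Normal data with known variance σ², a Normal(μ₀, σ₀²) prior on μ is conjugate. Posterior precision = 1/σ₀² + n/σ²; posterior mean is the precision-weighted average of μ₀ and x̄.
σ₀² = 6.71² = 45.0241, σ² = 3.16² = 9.9856; σ² + n·σ₀² = 9.9856 + 8·45.0241 = 370.1784.
Posterior precision = 1/σ₀² + n/σ² = 1/45.0241 + 8/9.9856 = (σ² + n·σ₀²)/(σ₀²σ²) = 370.1784/(45.0241·9.9856); posterior variance σₙ² = σ₀²σ²/(σ² + n·σ₀²) = 45.0241·9.9856/370.1784 = 1.214530.
Posterior SD = √σₙ² = √(45.0241·9.9856/370.1784) = 1.1021.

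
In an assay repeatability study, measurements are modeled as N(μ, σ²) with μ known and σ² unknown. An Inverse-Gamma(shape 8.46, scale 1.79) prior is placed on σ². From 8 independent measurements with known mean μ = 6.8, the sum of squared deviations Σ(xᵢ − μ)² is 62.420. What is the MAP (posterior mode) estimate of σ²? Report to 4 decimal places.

With known mean μ and an Inverse-Gamma(α, β) prior on σ², the Normal likelihood is conjugate: posterior is Inv-Gamma(α + n/2, β + Σ(xᵢ−μ)²/2).
Posterior: Inv-Gamma(8.46 + 8/2, 1.79 + 62.420/2) = Inv-Gamma(12.46, 33.0000).
Mode = β/(α+1) = 33.0000/13.46 = 2.4517.

2.4517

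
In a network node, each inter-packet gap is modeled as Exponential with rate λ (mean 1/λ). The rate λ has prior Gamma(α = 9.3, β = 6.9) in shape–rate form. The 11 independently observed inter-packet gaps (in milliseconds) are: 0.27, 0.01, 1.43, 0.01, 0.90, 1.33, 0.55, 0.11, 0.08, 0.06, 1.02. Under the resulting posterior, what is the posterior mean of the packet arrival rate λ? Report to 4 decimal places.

1.6022

With a Gamma(shape α, rate β) prior on the exponential rate λ, the posterior after n observations with total T = Σxᵢ is Gamma(α+n, β+T).
Sum of observations T = 5.77 milliseconds; n = 11.
Posterior: Gamma(9.3+11, 6.9+5.77) = Gamma(20.3, 12.67).
Posterior mean of λ = α/β = 20.3/12.67 = 1.6022.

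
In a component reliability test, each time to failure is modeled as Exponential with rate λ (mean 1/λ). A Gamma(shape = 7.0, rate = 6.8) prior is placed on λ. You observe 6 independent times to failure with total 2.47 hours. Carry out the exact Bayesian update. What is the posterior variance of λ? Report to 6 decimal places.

0.151281

With a Gamma(shape α, rate β) prior on the exponential rate λ, the posterior after n observations with total T = Σxᵢ is Gamma(α+n, β+T).
Posterior: Gamma(7.0+6, 6.8+2.47) = Gamma(13.0, 9.27).
Var = α/β² = 0.151281.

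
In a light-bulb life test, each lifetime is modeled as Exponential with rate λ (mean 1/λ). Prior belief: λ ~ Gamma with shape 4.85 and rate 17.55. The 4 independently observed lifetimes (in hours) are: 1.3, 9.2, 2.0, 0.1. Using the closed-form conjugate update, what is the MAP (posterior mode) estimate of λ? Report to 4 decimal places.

With a Gamma(shape α, rate β) prior on the exponential rate λ, the posterior after n observations with total T = Σxᵢ is Gamma(α+n, β+T).
Sum of observations T = 12.6 hours; n = 4.
Posterior: Gamma(4.85+4, 17.55+12.6) = Gamma(8.85, 30.15).
Mode = (α−1)/β = 0.2604.

0.2604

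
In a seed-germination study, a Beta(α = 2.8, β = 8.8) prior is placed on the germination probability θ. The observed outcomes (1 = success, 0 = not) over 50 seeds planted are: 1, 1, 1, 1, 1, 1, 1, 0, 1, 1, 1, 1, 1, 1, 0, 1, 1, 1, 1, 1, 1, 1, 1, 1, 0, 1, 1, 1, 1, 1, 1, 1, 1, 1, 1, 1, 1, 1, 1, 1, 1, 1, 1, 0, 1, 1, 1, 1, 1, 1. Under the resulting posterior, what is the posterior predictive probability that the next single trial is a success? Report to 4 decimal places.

The Beta prior is conjugate to a Binomial/Bernoulli likelihood; the update adds successes to α and failures to β.
Posterior: Beta(α+k, β+n−k) = Beta(2.8+46, 8.8+4) = Beta(48.8, 12.8).
For a single future Bernoulli trial, P(success | data) = α/(α+β) = 0.7922.

0.7922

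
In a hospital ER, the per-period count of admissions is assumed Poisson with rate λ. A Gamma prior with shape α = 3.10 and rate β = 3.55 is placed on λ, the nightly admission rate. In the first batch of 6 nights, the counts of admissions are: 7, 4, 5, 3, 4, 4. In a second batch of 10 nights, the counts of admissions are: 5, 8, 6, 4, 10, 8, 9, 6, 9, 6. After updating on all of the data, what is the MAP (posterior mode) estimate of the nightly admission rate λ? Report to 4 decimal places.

With a Gamma(shape α, rate β) prior, the Poisson likelihood is conjugate: the posterior is Gamma(α + ΣXᵢ, β + n).
Batch 1: sum of counts S = 27 over n = 6 nights.
After batch 1: Gamma(α+S, β+n) = Gamma(3.10+27, 3.55+6) = Gamma(30.10, 9.55).
Batch 2: sum of counts S = 71 over n = 10 nights.
After batch 2: Gamma(α+S, β+n) = Gamma(30.10+71, 9.55+10) = Gamma(101.10, 19.55).
Mode of Gamma(α,β) for α≥1 is (α−1)/β = 100.10/19.55 = 5.1202.

5.1202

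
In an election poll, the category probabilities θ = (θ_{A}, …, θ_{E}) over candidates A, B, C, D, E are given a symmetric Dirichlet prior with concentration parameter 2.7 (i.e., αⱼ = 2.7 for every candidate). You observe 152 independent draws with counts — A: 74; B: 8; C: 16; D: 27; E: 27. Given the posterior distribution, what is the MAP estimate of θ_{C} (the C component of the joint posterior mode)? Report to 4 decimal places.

The Dirichlet prior is conjugate to the Multinomial likelihood: each posterior αⱼ = prior αⱼ + observed count nⱼ.
Posterior concentration: (76.7, 10.7, 18.7, 29.7, 29.7), total = 165.5.
Joint mode component: (α_{C}−1)/(Σα−K) = 17.7/160.5 = 0.1103.

0.1103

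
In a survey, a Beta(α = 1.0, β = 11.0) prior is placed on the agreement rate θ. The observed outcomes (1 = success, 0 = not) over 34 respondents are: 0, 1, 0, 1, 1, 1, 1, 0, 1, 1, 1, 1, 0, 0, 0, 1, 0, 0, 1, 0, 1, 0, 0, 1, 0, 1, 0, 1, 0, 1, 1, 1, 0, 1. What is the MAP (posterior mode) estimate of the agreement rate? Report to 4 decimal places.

The Beta prior is conjugate to a Binomial/Bernoulli likelihood; the update adds successes to α and failures to β.
Posterior: Beta(α+k, β+n−k) = Beta(1.0+19, 11.0+15) = Beta(20.0, 26.0).
Mode of Beta(a,b) for a,b>1 is (a−1)/(a+b−2) = 19.0/44.0 = 0.4318.

0.4318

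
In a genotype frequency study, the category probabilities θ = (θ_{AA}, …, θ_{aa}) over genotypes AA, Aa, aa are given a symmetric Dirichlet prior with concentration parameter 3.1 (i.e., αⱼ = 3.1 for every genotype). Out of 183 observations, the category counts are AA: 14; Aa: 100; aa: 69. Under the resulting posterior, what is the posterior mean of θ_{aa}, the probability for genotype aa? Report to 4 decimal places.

The Dirichlet prior is conjugate to the Multinomial likelihood: each posterior αⱼ = prior αⱼ + observed count nⱼ.
Posterior concentration: (17.1, 103.1, 72.1), total = 192.3.
E[θ_{aa}|data] = α_{aa}/Σα = 72.1/192.3 = 0.3749.

0.3749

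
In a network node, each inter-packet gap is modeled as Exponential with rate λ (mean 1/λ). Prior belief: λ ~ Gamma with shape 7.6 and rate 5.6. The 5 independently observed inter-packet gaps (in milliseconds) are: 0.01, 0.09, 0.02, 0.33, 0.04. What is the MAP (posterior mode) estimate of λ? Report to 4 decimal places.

With a Gamma(shape α, rate β) prior on the exponential rate λ, the posterior after n observations with total T = Σxᵢ is Gamma(α+n, β+T).
Sum of observations T = 0.49 milliseconds; n = 5.
Posterior: Gamma(7.6+5, 5.6+0.49) = Gamma(12.6, 6.09).
Mode = (α−1)/β = 1.9048.

1.9048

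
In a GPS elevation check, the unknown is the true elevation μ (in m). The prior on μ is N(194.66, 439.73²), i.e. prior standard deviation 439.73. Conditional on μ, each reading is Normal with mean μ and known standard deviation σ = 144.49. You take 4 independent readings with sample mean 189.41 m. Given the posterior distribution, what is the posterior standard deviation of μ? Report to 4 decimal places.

71.2893

For Normal data with known variance σ², a Normal(μ₀, σ₀²) prior on μ is conjugate. Posterior precision = 1/σ₀² + n/σ²; posterior mean is the precision-weighted average of μ₀ and x̄.
σ₀² = 439.73² = 193362.4729, σ² = 144.49² = 20877.3601; σ² + n·σ₀² = 20877.3601 + 4·193362.4729 = 794327.2517.
Posterior precision = 1/σ₀² + n/σ² = 1/193362.4729 + 4/20877.3601 = (σ² + n·σ₀²)/(σ₀²σ²) = 794327.2517/(193362.4729·20877.3601); posterior variance σₙ² = σ₀²σ²/(σ² + n·σ₀²) = 193362.4729·20877.3601/794327.2517 = 5082.159737.
Posterior SD = √σₙ² = √(193362.4729·20877.3601/794327.2517) = 71.2893.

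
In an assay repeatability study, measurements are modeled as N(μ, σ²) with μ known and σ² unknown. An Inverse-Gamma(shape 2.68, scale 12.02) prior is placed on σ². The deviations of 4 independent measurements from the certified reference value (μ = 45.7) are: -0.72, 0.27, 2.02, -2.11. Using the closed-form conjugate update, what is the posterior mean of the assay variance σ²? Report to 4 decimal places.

With known mean μ and an Inverse-Gamma(α, β) prior on σ², the Normal likelihood is conjugate: posterior is Inv-Gamma(α + n/2, β + Σ(xᵢ−μ)²/2).
Σ(xᵢ−μ)² = (-0.72)² + (0.27)² + (2.02)² + (-2.11)² = 9.1238.
Posterior: Inv-Gamma(2.68 + 4/2, 12.02 + 9.1238/2) = Inv-Gamma(4.68, 16.58190).
E[σ²|data] = β/(α−1) = 16.58190/3.68 = 4.5060.

4.5060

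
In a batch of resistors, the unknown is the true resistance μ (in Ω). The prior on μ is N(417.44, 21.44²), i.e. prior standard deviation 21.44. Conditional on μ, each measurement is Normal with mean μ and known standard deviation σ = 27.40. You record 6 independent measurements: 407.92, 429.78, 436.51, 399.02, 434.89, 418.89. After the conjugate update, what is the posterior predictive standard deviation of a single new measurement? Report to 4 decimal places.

For Normal data with known variance σ², a Normal(μ₀, σ₀²) prior on μ is conjugate. Posterior precision = 1/σ₀² + n/σ²; posterior mean is the precision-weighted average of μ₀ and x̄.
σ₀² = 21.44² = 459.6736, σ² = 27.40² = 750.76; σ² + n·σ₀² = 750.76 + 6·459.6736 = 3508.8016.
Posterior precision = 1/σ₀² + n/σ² = 1/459.6736 + 6/750.76 = (σ² + n·σ₀²)/(σ₀²σ²) = 3508.8016/(459.6736·750.76); posterior variance σₙ² = σ₀²σ²/(σ² + n·σ₀²) = 459.6736·750.76/3508.8016 = 98.353966.
Predictive variance for one new observation = σₙ² + σ² = 459.6736·750.76/3508.8016 + 750.76 = σ²·(σ₀² + 3508.8016)/3508.8016 = 750.76·3968.4752/3508.8016 = 849.113966; SD = √(750.76·3968.4752/3508.8016) = 29.1396.

29.1396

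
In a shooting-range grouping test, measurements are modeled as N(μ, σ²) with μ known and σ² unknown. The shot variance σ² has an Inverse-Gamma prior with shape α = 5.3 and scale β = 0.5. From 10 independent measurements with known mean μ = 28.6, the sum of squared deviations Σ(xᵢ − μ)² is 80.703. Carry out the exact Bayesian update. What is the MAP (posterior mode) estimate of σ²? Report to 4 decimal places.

With known mean μ and an Inverse-Gamma(α, β) prior on σ², the Normal likelihood is conjugate: posterior is Inv-Gamma(α + n/2, β + Σ(xᵢ−μ)²/2).
Posterior: Inv-Gamma(5.3 + 10/2, 0.5 + 80.703/2) = Inv-Gamma(10.30, 40.8515).
Mode = β/(α+1) = 40.8515/11.30 = 3.6152.

3.6152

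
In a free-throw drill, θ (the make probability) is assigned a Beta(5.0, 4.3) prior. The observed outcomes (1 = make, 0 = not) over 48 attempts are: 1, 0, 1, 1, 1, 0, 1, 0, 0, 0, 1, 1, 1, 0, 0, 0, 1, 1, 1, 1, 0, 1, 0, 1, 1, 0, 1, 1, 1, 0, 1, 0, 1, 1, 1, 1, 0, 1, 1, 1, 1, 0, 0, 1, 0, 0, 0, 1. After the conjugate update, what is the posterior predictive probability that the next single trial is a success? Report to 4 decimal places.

0.5934

The Beta prior is conjugate to a Binomial/Bernoulli likelihood; the update adds successes to α and failures to β.
Posterior: Beta(α+k, β+n−k) = Beta(5.0+29, 4.3+19) = Beta(34.0, 23.3).
For a single future Bernoulli trial, P(success | data) = α/(α+β) = 0.5934.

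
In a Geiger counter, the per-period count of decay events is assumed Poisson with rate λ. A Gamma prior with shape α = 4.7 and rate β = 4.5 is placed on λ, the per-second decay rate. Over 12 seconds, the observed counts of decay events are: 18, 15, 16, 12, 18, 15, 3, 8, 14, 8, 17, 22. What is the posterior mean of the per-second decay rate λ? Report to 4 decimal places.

10.3455

With a Gamma(shape α, rate β) prior, the Poisson likelihood is conjugate: the posterior is Gamma(α + ΣXᵢ, β + n).
Sum of counts S = 166 over n = 12 seconds.
Posterior: Gamma(α+S, β+n) = Gamma(4.7+166, 4.5+12) = Gamma(170.7, 16.5).
Posterior mean = α/β = 170.7/16.5 = 10.3455.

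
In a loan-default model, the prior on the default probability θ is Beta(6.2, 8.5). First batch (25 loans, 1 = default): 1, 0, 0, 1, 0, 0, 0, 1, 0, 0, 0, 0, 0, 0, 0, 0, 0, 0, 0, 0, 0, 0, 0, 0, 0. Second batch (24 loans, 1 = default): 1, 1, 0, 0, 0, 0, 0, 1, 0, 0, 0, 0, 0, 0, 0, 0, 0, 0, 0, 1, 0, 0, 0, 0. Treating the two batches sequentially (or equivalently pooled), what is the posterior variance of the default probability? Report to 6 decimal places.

0.002539

The Beta prior is conjugate to a Binomial/Bernoulli likelihood; the update adds successes to α and failures to β.
After batch 1: Beta(6.2+3, 8.5+22) = Beta(9.2, 30.5).
After batch 2: Beta(9.2+4, 30.5+20) = Beta(13.2, 50.5).
Var = αβ/((α+β)²(α+β+1)) = 13.2·50.5/(63.7²·64.7) = 0.002539.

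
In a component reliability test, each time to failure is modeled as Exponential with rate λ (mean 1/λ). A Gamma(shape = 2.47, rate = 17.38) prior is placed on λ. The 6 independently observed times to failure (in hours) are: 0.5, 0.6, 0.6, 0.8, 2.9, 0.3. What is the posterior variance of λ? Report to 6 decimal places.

0.015901

With a Gamma(shape α, rate β) prior on the exponential rate λ, the posterior after n observations with total T = Σxᵢ is Gamma(α+n, β+T).
Sum of observations T = 5.7 hours; n = 6.
Posterior: Gamma(2.47+6, 17.38+5.7) = Gamma(8.47, 23.08).
Var = α/β² = 0.015901.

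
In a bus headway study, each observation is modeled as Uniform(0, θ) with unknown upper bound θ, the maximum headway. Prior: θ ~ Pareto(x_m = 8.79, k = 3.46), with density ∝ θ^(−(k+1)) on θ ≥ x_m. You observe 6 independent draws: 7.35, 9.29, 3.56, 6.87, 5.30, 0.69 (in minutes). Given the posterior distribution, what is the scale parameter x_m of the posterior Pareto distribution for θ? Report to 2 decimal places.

A Pareto(scale x_m, shape k) prior on the upper bound θ of Uniform(0, θ) is conjugate: posterior is Pareto(max(x_m, max xᵢ), k + n).
Sample maximum = 9.29; prior scale x_m = 8.79 → posterior scale = max = 9.29.
Posterior shape = 3.46 + 6 = 9.46.
Posterior scale x_m = 9.29.

9.29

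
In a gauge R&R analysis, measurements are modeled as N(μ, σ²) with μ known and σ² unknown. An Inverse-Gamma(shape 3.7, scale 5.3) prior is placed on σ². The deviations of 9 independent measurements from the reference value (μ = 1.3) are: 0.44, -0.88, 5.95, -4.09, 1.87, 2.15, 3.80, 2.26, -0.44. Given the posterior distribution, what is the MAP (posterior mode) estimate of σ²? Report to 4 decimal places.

4.9760

With known mean μ and an Inverse-Gamma(α, β) prior on σ², the Normal likelihood is conjugate: posterior is Inv-Gamma(α + n/2, β + Σ(xᵢ−μ)²/2).
Σ(xᵢ−μ)² = (0.44)² + (-0.88)² + (5.95)² + (-4.09)² + (1.87)² + (2.15)² + (3.80)² + (2.26)² + (-0.44)² = 80.9592.
Posterior: Inv-Gamma(3.7 + 9/2, 5.3 + 80.9592/2) = Inv-Gamma(8.20, 45.77960).
Mode = β/(α+1) = 45.77960/9.20 = 4.9760.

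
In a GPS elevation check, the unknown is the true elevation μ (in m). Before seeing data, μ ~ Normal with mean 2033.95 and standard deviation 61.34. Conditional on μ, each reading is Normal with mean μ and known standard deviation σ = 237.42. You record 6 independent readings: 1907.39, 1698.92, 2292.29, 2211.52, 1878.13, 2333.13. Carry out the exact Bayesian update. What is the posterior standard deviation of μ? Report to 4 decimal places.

51.8325

For Normal data with known variance σ², a Normal(μ₀, σ₀²) prior on μ is conjugate. Posterior precision = 1/σ₀² + n/σ²; posterior mean is the precision-weighted average of μ₀ and x̄.
σ₀² = 61.34² = 3762.5956, σ² = 237.42² = 56368.2564; σ² + n·σ₀² = 56368.2564 + 6·3762.5956 = 78943.83.
Posterior precision = 1/σ₀² + n/σ² = 1/3762.5956 + 6/56368.2564 = (σ² + n·σ₀²)/(σ₀²σ²) = 78943.83/(3762.5956·56368.2564); posterior variance σₙ² = σ₀²σ²/(σ² + n·σ₀²) = 3762.5956·56368.2564/78943.83 = 2686.605825.
Posterior SD = √σₙ² = √(3762.5956·56368.2564/78943.83) = 51.8325.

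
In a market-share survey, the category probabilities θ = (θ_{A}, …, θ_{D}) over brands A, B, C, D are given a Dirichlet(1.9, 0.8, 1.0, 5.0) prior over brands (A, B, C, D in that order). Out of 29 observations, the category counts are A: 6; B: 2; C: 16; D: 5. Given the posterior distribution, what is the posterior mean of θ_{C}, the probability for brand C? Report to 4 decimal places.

0.4509

The Dirichlet prior is conjugate to the Multinomial likelihood: each posterior αⱼ = prior αⱼ + observed count nⱼ.
Posterior concentration: (7.9, 2.8, 17.0, 10.0), total = 37.7.
E[θ_{C}|data] = α_{C}/Σα = 17.0/37.7 = 0.4509.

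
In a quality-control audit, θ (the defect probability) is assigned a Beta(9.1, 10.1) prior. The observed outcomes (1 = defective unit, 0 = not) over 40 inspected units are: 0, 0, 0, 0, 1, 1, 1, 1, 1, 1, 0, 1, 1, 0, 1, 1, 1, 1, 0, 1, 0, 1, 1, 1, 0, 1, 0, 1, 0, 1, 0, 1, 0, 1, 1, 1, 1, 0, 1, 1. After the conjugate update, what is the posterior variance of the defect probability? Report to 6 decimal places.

The Beta prior is conjugate to a Binomial/Bernoulli likelihood; the update adds successes to α and failures to β.
Posterior: Beta(α+k, β+n−k) = Beta(9.1+26, 10.1+14) = Beta(35.1, 24.1).
Var = αβ/((α+β)²(α+β+1)) = 35.1·24.1/(59.2²·60.2) = 0.004009.

0.004009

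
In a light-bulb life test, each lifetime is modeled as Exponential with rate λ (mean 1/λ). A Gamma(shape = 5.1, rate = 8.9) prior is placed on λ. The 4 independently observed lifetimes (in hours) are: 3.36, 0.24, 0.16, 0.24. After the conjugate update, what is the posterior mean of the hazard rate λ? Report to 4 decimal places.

With a Gamma(shape α, rate β) prior on the exponential rate λ, the posterior after n observations with total T = Σxᵢ is Gamma(α+n, β+T).
Sum of observations T = 4.00 hours; n = 4.
Posterior: Gamma(5.1+4, 8.9+4.00) = Gamma(9.1, 12.90).
Posterior mean of λ = α/β = 9.1/12.90 = 0.7054.

0.7054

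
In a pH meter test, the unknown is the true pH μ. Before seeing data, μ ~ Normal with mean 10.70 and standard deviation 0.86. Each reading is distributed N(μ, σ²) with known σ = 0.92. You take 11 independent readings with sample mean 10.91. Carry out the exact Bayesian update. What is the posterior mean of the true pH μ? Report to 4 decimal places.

10.8902

For Normal data with known variance σ², a Normal(μ₀, σ₀²) prior on μ is conjugate. Posterior precision = 1/σ₀² + n/σ²; posterior mean is the precision-weighted average of μ₀ and x̄.
n·x̄ = 11·10.91 = 120.01.
σ₀² = 0.86² = 0.7396, σ² = 0.92² = 0.8464; σ² + n·σ₀² = 0.8464 + 11·0.7396 = 8.982.
Posterior mean = (μ₀/σ₀² + n·x̄/σ²)/(1/σ₀² + n/σ²) = (σ²·μ₀ + σ₀²·n·x̄)/(σ² + n·σ₀²) = (0.8464·10.70 + 0.7396·120.01)/8.982 = 97.815876/8.982 = 10.8902.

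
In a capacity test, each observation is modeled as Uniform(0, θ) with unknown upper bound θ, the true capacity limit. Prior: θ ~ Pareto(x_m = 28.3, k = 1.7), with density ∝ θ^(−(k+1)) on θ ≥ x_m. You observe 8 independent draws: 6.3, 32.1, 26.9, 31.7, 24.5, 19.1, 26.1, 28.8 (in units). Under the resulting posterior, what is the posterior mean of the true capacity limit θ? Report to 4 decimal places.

35.7897

A Pareto(scale x_m, shape k) prior on the upper bound θ of Uniform(0, θ) is conjugate: posterior is Pareto(max(x_m, max xᵢ), k + n).
Sample maximum = 32.1; prior scale x_m = 28.3 → posterior scale = max = 32.1.
Posterior shape = 1.7 + 8 = 9.7.
E[θ|data] = k·x_m/(k−1) = 9.7·32.1/8.7 = 35.7897.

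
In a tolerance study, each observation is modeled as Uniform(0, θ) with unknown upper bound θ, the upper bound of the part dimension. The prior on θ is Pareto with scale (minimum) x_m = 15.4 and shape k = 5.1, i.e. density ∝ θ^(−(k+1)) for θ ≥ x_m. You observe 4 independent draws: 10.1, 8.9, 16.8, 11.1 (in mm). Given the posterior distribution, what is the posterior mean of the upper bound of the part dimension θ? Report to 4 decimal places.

A Pareto(scale x_m, shape k) prior on the upper bound θ of Uniform(0, θ) is conjugate: posterior is Pareto(max(x_m, max xᵢ), k + n).
Sample maximum = 16.8; prior scale x_m = 15.4 → posterior scale = max = 16.8.
Posterior shape = 5.1 + 4 = 9.1.
E[θ|data] = k·x_m/(k−1) = 9.1·16.8/8.1 = 18.8741.

18.8741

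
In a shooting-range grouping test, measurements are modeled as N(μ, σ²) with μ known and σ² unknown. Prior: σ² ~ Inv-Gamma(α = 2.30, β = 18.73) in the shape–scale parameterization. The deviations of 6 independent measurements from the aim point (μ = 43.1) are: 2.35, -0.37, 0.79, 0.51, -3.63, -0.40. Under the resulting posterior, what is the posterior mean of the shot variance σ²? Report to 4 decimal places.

With known mean μ and an Inverse-Gamma(α, β) prior on σ², the Normal likelihood is conjugate: posterior is Inv-Gamma(α + n/2, β + Σ(xᵢ−μ)²/2).
Σ(xᵢ−μ)² = (2.35)² + (-0.37)² + (0.79)² + (0.51)² + (-3.63)² + (-0.40)² = 19.8805.
Posterior: Inv-Gamma(2.30 + 6/2, 18.73 + 19.8805/2) = Inv-Gamma(5.30, 28.67025).
E[σ²|data] = β/(α−1) = 28.67025/4.30 = 6.6675.

6.6675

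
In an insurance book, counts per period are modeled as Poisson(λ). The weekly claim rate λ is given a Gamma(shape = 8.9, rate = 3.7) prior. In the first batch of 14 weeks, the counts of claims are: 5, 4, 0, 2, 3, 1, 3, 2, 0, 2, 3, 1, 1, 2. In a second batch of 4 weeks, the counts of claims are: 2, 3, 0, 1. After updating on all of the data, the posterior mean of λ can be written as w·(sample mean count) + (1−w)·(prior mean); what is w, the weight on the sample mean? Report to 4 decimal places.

0.8295

With a Gamma(shape α, rate β) prior, the Poisson likelihood is conjugate: the posterior is Gamma(α + ΣXᵢ, β + n).
Total number of weeks: n = 14 + 4 = 18.
Posterior mean = (α₀+S)/(β₀+n) = [n/(β₀+n)]·(S/n) + [β₀/(β₀+n)]·(α₀/β₀), so only n and β₀ enter the weight.
Weight on data w = n/(β₀+n) = 18/(3.7+18) = 18/21.7 = 0.8295.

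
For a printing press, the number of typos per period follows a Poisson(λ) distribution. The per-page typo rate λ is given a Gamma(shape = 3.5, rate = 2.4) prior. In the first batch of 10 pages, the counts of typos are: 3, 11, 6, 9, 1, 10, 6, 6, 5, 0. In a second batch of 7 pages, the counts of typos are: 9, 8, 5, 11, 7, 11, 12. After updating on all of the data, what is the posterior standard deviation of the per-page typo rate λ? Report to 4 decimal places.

With a Gamma(shape α, rate β) prior, the Poisson likelihood is conjugate: the posterior is Gamma(α + ΣXᵢ, β + n).
Batch 1: sum of counts S = 57 over n = 10 pages.
After batch 1: Gamma(α+S, β+n) = Gamma(3.5+57, 2.4+10) = Gamma(60.5, 12.4).
Batch 2: sum of counts S = 63 over n = 7 pages.
After batch 2: Gamma(α+S, β+n) = Gamma(60.5+63, 12.4+7) = Gamma(123.5, 19.4).
SD = √α/β = √123.5/19.4 = 0.5728.

0.5728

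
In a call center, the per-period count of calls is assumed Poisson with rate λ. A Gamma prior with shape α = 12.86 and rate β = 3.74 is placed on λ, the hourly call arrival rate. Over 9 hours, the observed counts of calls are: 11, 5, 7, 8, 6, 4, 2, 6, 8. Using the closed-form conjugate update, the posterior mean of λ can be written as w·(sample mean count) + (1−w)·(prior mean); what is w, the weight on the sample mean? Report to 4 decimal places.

0.7064

With a Gamma(shape α, rate β) prior, the Poisson likelihood is conjugate: the posterior is Gamma(α + ΣXᵢ, β + n).
Posterior mean = (α₀+S)/(β₀+n) = [n/(β₀+n)]·(S/n) + [β₀/(β₀+n)]·(α₀/β₀), so only n and β₀ enter the weight.
Weight on data w = n/(β₀+n) = 9/(3.74+9) = 9/12.74 = 0.7064.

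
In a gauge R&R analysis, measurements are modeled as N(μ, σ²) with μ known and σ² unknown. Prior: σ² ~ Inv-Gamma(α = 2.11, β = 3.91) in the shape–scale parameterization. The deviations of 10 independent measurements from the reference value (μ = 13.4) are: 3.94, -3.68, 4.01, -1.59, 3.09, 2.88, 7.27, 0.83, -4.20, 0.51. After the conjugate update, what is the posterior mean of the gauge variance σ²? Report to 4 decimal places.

11.8477

With known mean μ and an Inverse-Gamma(α, β) prior on σ², the Normal likelihood is conjugate: posterior is Inv-Gamma(α + n/2, β + Σ(xᵢ−μ)²/2).
Σ(xᵢ−μ)² = (3.94)² + (-3.68)² + (4.01)² + (-1.59)² + (3.09)² + (2.88)² + (7.27)² + (0.83)² + (-4.20)² + (0.51)² = 136.9586.
Posterior: Inv-Gamma(2.11 + 10/2, 3.91 + 136.9586/2) = Inv-Gamma(7.11, 72.38930).
E[σ²|data] = β/(α−1) = 72.38930/6.11 = 11.8477.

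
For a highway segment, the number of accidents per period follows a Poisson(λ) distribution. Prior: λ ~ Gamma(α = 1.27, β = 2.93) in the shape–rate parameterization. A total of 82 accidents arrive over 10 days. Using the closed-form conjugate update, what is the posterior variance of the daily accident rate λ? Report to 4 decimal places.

With a Gamma(shape α, rate β) prior, the Poisson likelihood is conjugate: the posterior is Gamma(α + ΣXᵢ, β + n).
Posterior: Gamma(α+S, β+n) = Gamma(1.27+82, 2.93+10) = Gamma(83.27, 12.93).
Var = α/β² = 83.27/12.93² = 0.4981.

0.4981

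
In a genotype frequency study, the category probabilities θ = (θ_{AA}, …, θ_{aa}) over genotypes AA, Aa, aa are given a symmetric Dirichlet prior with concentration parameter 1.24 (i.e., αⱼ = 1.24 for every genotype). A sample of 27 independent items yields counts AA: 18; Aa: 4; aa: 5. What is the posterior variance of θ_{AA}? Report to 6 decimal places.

0.007379

The Dirichlet prior is conjugate to the Multinomial likelihood: each posterior αⱼ = prior αⱼ + observed count nⱼ.
Posterior concentration: (19.24, 5.24, 6.24), total = 30.72.
Var[θ_j] = α_j(Σα−α_j)/((Σα)²(Σα+1)) = 19.24·11.48/(30.72²·31.72) = 0.007379.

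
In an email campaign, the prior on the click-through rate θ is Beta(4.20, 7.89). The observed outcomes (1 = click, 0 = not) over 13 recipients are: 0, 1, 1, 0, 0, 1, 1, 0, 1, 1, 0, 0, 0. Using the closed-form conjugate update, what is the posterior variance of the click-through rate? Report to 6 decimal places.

The Beta prior is conjugate to a Binomial/Bernoulli likelihood; the update adds successes to α and failures to β.
Posterior: Beta(α+k, β+n−k) = Beta(4.20+6, 7.89+7) = Beta(10.20, 14.89).
Var = αβ/((α+β)²(α+β+1)) = 10.20·14.89/(25.09²·26.09) = 0.009247.

0.009247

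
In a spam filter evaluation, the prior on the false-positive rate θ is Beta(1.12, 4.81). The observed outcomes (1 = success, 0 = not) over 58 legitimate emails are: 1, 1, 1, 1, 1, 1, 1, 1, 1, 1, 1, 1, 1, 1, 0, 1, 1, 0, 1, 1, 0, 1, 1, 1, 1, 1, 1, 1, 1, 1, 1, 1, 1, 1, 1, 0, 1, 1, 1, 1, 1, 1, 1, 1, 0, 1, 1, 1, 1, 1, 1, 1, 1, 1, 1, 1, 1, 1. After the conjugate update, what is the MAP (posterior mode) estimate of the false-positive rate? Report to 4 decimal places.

0.8577

The Beta prior is conjugate to a Binomial/Bernoulli likelihood; the update adds successes to α and failures to β.
Posterior: Beta(α+k, β+n−k) = Beta(1.12+53, 4.81+5) = Beta(54.12, 9.81).
Mode of Beta(a,b) for a,b>1 is (a−1)/(a+b−2) = 53.12/61.93 = 0.8577.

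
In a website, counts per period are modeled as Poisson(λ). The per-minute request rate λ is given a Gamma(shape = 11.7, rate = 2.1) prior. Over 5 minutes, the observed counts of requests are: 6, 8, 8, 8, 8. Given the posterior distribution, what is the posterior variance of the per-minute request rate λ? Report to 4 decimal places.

0.9859

With a Gamma(shape α, rate β) prior, the Poisson likelihood is conjugate: the posterior is Gamma(α + ΣXᵢ, β + n).
Sum of counts S = 38 over n = 5 minutes.
Posterior: Gamma(α+S, β+n) = Gamma(11.7+38, 2.1+5) = Gamma(49.7, 7.1).
Var = α/β² = 49.7/7.1² = 0.9859.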